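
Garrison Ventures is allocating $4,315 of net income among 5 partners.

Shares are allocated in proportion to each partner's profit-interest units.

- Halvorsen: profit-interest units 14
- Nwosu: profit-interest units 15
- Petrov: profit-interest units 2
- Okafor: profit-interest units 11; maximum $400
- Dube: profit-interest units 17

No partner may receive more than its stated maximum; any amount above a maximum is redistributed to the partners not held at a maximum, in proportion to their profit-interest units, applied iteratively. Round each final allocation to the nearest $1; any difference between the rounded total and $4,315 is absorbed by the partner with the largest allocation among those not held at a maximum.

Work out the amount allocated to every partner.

Halvorsen: $1,142; Nwosu: $1,223; Petrov: $163; Okafor: $400; Dube: $1,387

Total profit-interest units = 59.
Unconstrained shares: Halvorsen 1,023.90; Nwosu 1,097.03; Petrov 146.27; Okafor 804.49; Dube 1,243.31.
Cap binds for Okafor ($400); residual $3,915 reallocated over remaining profit-interest units 48.
Remaining shares: Halvorsen 1,141.88 → $1,142; Nwosu 1,223.44 → $1,223; Petrov 163.12 → $163; Dube 1,386.56 → $1,387.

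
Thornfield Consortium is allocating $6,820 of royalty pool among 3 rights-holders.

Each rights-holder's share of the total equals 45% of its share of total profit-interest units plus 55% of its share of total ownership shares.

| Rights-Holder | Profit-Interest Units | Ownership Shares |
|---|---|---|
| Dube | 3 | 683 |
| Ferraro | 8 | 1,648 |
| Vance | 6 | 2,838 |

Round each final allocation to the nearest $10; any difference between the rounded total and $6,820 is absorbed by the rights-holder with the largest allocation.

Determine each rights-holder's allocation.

Profit-interest units total 17; ownership shares total 5,169.
Blended shares (45% profit-interest units + 55% ownership shares): Dube 0.1521; Ferraro 0.3871; Vance 0.4608.
Proportional shares: Dube 1,037.22; Ferraro 2,640.14; Vance 3,142.63.
At nearest $10: Dube $1,040; Ferraro $2,640; Vance $3,140. Sum = $6,820.
Sum already equals the total — no adjustment.

Dube: $1,040; Ferraro: $2,640; Vance: $3,140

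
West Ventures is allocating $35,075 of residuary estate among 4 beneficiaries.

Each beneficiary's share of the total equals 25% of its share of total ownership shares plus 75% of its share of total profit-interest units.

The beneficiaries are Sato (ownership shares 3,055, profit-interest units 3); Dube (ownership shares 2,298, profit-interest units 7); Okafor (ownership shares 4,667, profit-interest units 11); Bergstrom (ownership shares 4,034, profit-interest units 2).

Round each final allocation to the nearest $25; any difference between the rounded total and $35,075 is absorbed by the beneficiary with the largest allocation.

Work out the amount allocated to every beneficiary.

Sato: $5,325 · Dube: $9,450 · Okafor: $15,500 · Bergstrom: $4,800

Totals — ownership shares 14,054, profit-interest units 23.
Composite weights (25% ownership shares + 75% profit-interest units): Sato 0.1522; Dube 0.2691; Okafor 0.4417; Bergstrom 0.1370.
Pro-rata amounts: Sato 5,337.36; Dube 9,440.05; Okafor 15,493.14; Bergstrom 4,804.44.
Rounded to nearest $25: Sato $5,325; Dube $9,450; Okafor $15,500; Bergstrom $4,800. Sum = $35,075.
Sum already equals the total — no adjustment.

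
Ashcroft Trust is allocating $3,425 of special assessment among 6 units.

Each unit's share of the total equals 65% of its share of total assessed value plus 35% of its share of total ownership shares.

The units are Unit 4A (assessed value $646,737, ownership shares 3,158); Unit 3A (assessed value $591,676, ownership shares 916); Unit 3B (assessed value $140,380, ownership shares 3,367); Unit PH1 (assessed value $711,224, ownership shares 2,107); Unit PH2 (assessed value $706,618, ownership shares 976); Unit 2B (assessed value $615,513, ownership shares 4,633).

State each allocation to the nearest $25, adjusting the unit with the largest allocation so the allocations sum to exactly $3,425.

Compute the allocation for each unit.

Unit 4A: $675 · Unit 3A: $450 · Unit 3B: $350 · Unit PH1: $625 · Unit PH2: $550 · Unit 2B: $775

Totals — assessed value 3,412,148, ownership shares 15,157.
Composite weights (65% assessed value + 35% ownership shares): Unit 4A 0.1961; Unit 3A 0.1339; Unit 3B 0.1045; Unit PH1 0.1841; Unit PH2 0.1571; Unit 2B 0.2242.
Proportional shares: Unit 4A 671.73; Unit 3A 458.48; Unit 3B 357.88; Unit PH1 630.68; Unit PH2 538.22; Unit 2B 768.01.
At nearest $25: Unit 4A $675; Unit 3A $450; Unit 3B $350; Unit PH1 $625; Unit PH2 $550; Unit 2B $775. Sum = $3,425.
Rounded total matches; no reconciliation needed.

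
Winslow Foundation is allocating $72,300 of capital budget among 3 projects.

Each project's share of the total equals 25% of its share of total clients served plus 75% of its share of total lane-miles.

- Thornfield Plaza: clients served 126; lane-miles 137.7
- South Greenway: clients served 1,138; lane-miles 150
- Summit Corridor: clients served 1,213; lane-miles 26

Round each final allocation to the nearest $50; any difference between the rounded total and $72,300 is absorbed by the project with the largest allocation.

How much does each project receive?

Thornfield Plaza: $24,700 | South Greenway: $34,250 | Summit Corridor: $13,350

Totals — clients served 2,477, lane-miles 313.7.
Combined weights (25% clients served + 75% lane-miles): Thornfield Plaza 0.3419; South Greenway 0.4735; Summit Corridor 0.1846.
Proportional shares: Thornfield Plaza 24,721.74; South Greenway 34,232.57; Summit Corridor 13,345.69.
Rounded to nearest $50: Thornfield Plaza $24,700; South Greenway $34,250; Summit Corridor $13,350. Sum = $72,300.
No rounding difference to absorb.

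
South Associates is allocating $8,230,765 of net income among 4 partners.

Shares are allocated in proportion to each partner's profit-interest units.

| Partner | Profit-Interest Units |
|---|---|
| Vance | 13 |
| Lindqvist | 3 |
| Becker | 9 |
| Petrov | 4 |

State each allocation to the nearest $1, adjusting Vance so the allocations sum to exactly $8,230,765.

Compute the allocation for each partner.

Combined profit-interest units = 29.
Pro-rata amounts: Vance 13/29 × $8,230,765 = 3,689,653.28; Lindqvist 3/29 × $8,230,765 = 851,458.45; Becker 9/29 × $8,230,765 = 2,554,375.34; Petrov 4/29 × $8,230,765 = 1,135,277.93.
At nearest $1: Vance $3,689,653; Lindqvist $851,458; Becker $2,554,375; Petrov $1,135,278. Sum = $8,230,764.
Difference $8,230,765 − $8,230,764 = +$1 applied to Vance: Vance becomes $3,689,654.

Vance: $3,689,654 · Lindqvist: $851,458 · Becker: $2,554,375 · Petrov: $1,135,278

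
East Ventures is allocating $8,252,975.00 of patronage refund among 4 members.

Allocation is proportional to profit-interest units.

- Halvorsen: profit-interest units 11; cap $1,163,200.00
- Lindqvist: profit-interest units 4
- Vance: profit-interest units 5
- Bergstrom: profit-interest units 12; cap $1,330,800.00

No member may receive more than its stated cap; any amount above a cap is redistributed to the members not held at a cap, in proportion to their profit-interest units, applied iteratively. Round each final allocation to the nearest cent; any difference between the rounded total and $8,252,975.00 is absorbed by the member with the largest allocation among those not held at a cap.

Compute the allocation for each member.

Total profit-interest units = 32.
Pro-rata shares before constraints: Halvorsen 2,836,960.1562; Lindqvist 1,031,621.8750; Vance 1,289,527.3438; Bergstrom 3,094,865.6250.
Cap binds for Halvorsen ($1,163,200.00), Bergstrom ($1,330,800.00); residual $5,758,975.00 reallocated over remaining profit-interest units 9.
Shares after redistribution: Lindqvist 2,559,544.4444 → $2,559,544.44; Vance 3,199,430.5556 → $3,199,430.56.

Halvorsen: $1,163,200.00 · Lindqvist: $2,559,544.44 · Vance: $3,199,430.56 · Bergstrom: $1,330,800.00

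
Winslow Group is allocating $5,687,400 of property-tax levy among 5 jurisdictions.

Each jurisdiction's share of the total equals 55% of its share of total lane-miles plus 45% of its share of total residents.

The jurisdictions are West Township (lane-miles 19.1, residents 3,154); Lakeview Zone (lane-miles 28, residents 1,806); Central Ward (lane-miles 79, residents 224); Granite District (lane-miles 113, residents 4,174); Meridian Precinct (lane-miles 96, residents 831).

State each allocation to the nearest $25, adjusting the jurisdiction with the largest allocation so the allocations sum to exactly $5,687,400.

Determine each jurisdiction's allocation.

West Township: $970,525; Lakeview Zone: $715,025; Central Ward: $793,700; Granite District: $2,103,275; Meridian Precinct: $1,104,875

Lane-miles total 335.1; residents total 10,189.
Combined weights (55% lane-miles + 45% residents): West Township 0.1706; Lakeview Zone 0.1257; Central Ward 0.1396; Granite District 0.3698; Meridian Precinct 0.1943.
Unrounded shares: West Township 970,532.81; Lakeview Zone 715,013.78; Central Ward 793,709.71; Granite District 2,103,273.82; Meridian Precinct 1,104,869.87.
At nearest $25: West Township $970,525; Lakeview Zone $715,025; Central Ward $793,700; Granite District $2,103,275; Meridian Precinct $1,104,875. Sum = $5,687,400.
Rounded total matches; no reconciliation needed.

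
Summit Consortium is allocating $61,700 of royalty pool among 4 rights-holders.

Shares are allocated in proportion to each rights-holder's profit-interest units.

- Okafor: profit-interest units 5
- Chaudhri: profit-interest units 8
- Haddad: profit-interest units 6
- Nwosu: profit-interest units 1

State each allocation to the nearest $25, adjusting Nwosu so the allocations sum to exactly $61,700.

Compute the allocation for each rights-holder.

Okafor: $15,425 | Chaudhri: $24,675 | Haddad: $18,500 | Nwosu: $3,100

Total profit-interest units = 20.
Pro-rata amounts: Okafor 5/20 × $61,700 = 15,425.00; Chaudhri 8/20 × $61,700 = 24,680.00; Haddad 6/20 × $61,700 = 18,510.00; Nwosu 1/20 × $61,700 = 3,085.00.
After rounding ($25): Okafor $15,425; Chaudhri $24,675; Haddad $18,500; Nwosu $3,075. Sum = $61,675.
Difference $61,700 − $61,675 = +$25 applied to Nwosu: Nwosu becomes $3,100.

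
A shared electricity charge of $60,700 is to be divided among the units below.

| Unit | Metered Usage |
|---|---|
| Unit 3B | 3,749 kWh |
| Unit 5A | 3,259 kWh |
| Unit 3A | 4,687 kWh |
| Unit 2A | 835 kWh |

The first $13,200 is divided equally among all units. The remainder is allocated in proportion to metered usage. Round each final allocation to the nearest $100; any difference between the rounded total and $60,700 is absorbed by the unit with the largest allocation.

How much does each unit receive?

Equal tier: $13,200 ÷ 4 = $3,300 apiece.
Remainder $47,500 by metered usage (total 12,530): Unit 3B 14,212.09 → $14,200; Unit 5A 12,354.55 → $12,400; Unit 3A 17,767.96 → $17,800; Unit 2A 3,165.40 → $3,200.
Rounding difference −$100 on remainder applied to Unit 3A.
Totals: Unit 3B $3,300 + $14,200 = $17,500; Unit 5A $3,300 + $12,400 = $15,700; Unit 3A $3,300 + $17,700 = $21,000; Unit 2A $3,300 + $3,200 = $6,500.

Unit 3B: $17,500; Unit 5A: $15,700; Unit 3A: $21,000; Unit 2A: $6,500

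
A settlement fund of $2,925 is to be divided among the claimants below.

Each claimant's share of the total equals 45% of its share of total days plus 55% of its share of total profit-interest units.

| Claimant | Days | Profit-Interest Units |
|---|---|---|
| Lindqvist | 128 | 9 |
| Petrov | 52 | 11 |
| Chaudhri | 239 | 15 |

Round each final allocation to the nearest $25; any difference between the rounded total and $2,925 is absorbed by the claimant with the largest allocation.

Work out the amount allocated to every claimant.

Lindqvist: $825; Petrov: $675; Chaudhri: $1,425

Days total 419; profit-interest units total 35.
Blended shares (45% days + 55% profit-interest units): Lindqvist 0.2789; Petrov 0.2287; Chaudhri 0.4924.
Proportional shares: Lindqvist 815.78; Petrov 668.96; Chaudhri 1,440.26.
Rounded to nearest $25: Lindqvist $825; Petrov $675; Chaudhri $1,450. Sum = $2,950.
Difference $2,925 − $2,950 = −$25 applied to largest allocation (Chaudhri): Chaudhri becomes $1,425.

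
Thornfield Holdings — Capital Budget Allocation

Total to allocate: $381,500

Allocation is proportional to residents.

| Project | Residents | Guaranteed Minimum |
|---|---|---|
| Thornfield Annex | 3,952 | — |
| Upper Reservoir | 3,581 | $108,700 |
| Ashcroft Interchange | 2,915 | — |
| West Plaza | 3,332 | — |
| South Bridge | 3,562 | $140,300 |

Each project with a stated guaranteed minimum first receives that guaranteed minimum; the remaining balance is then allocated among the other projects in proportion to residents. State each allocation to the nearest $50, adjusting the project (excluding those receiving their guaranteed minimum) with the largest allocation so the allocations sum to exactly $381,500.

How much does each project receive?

Thornfield Annex: $51,350 · Upper Reservoir: $108,700 · Ashcroft Interchange: $37,850 · West Plaza: $43,300 · South Bridge: $140,300

Minimums first: Upper Reservoir $108,700; South Bridge $140,300. Residual $132,500.
Residual split over remaining residents 10,199: Thornfield Annex 51,342.29 → $51,350; Ashcroft Interchange 37,870.13 → $37,850; West Plaza 43,287.58 → $43,300.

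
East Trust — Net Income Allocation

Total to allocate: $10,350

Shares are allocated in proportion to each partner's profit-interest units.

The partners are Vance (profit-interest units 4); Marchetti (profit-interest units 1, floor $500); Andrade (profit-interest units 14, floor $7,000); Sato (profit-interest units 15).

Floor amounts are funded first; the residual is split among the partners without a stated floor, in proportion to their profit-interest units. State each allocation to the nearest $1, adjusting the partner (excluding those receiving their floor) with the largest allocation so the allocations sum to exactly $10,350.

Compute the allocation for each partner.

Vance: $600 | Marchetti: $500 | Andrade: $7,000 | Sato: $2,250

Minimums first: Marchetti $500; Andrade $7,000. Balance $2,850.
Balance split over remaining profit-interest units 19: Vance 600.00 → $600; Sato 2,250.00 → $2,250.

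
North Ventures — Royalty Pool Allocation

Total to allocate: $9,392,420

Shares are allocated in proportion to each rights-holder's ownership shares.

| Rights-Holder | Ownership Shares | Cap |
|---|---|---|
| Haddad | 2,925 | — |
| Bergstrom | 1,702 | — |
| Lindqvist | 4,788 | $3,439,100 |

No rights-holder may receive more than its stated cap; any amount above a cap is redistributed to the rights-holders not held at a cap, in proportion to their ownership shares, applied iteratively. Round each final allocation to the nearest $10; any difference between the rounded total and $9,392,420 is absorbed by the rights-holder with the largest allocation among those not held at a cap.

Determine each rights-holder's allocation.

Ownership shares total: 9,415.
Pro-rata shares before constraints: Haddad 2,917,984.97; Bergstrom 1,697,918.09; Lindqvist 4,776,516.94.
Held at cap: Lindqvist ($3,439,100); balance $5,953,320 reallocated over remaining ownership shares 4,627.
Redistributed shares: Haddad 3,763,445.21 → $3,763,450; Bergstrom 2,189,874.79 → $2,189,870.

Haddad: $3,763,450; Bergstrom: $2,189,870; Lindqvist: $3,439,100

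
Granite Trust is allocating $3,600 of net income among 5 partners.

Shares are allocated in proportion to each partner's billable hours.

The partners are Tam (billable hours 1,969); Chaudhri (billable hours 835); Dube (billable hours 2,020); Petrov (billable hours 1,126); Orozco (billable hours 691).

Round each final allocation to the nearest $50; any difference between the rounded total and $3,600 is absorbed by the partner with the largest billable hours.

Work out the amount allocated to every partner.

Sum of billable hours: 1,969 + 835 + 2,020 + 1,126 + 691 = 6,641.
Unrounded shares: Tam 1,067.37; Chaudhri 452.64; Dube 1,095.02; Petrov 610.39; Orozco 374.58.
At nearest $50: Tam $1,050; Chaudhri $450; Dube $1,100; Petrov $600; Orozco $350. Sum = $3,550.
Difference $3,600 − $3,550 = +$50 applied to largest billable hours (Dube): Dube becomes $1,150.

Tam: $1,050 · Chaudhri: $450 · Dube: $1,150 · Petrov: $600 · Orozco: $350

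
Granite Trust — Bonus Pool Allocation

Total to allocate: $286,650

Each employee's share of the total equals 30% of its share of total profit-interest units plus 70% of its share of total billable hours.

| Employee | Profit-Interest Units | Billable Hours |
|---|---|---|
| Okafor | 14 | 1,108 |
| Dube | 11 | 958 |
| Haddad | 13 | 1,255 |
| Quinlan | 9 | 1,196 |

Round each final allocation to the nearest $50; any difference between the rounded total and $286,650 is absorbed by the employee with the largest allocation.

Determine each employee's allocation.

Profit-interest units total 47; billable hours total 4,517.
Blended shares (30% profit-interest units + 70% billable hours): Okafor 0.2611; Dube 0.2187; Haddad 0.2775; Quinlan 0.2428.
Unrounded shares: Okafor 74,835.31; Dube 62,682.94; Haddad 79,535.69; Quinlan 69,596.06.
After rounding ($50): Okafor $74,850; Dube $62,700; Haddad $79,550; Quinlan $69,600. Sum = $286,700.
Difference $286,650 − $286,700 = −$50 applied to largest allocation (Haddad): Haddad becomes $79,500.

Okafor: $74,850 | Dube: $62,700 | Haddad: $79,500 | Quinlan: $69,600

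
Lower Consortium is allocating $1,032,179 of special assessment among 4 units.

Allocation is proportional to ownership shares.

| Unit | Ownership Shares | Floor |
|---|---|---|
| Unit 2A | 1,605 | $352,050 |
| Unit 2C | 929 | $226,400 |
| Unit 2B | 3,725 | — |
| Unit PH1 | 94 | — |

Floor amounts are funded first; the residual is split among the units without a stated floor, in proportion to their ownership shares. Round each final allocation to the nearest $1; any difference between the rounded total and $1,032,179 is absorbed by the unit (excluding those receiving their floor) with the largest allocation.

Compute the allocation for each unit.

Unit 2A: $352,050 · Unit 2C: $226,400 · Unit 2B: $442,561 · Unit PH1: $11,168

Minimums first: Unit 2A $352,050; Unit 2C $226,400. Balance $453,729.
Balance split over remaining ownership shares 3,819: Unit 2B 442,561.02 → $442,561; Unit PH1 11,167.98 → $11,168.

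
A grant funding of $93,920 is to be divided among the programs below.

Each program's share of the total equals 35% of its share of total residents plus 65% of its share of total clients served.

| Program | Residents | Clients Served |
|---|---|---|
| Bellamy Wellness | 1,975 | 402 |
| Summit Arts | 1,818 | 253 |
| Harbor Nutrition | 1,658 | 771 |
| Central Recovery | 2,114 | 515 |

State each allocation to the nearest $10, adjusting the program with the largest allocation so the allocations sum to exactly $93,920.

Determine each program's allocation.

Bellamy Wellness: $21,230; Summit Arts: $15,860; Harbor Nutrition: $31,450; Central Recovery: $25,380

Residents total 7,565; clients served total 1,941.
Combined weights (35% residents + 65% clients served): Bellamy Wellness 0.2260; Summit Arts 0.1688; Harbor Nutrition 0.3349; Central Recovery 0.2703.
Unrounded shares: Bellamy Wellness 21,225.55; Summit Arts 15,857.02; Harbor Nutrition 31,453.82; Central Recovery 25,383.60.
At nearest $10: Bellamy Wellness $21,230; Summit Arts $15,860; Harbor Nutrition $31,450; Central Recovery $25,380. Sum = $93,920.
Rounded total matches; no reconciliation needed.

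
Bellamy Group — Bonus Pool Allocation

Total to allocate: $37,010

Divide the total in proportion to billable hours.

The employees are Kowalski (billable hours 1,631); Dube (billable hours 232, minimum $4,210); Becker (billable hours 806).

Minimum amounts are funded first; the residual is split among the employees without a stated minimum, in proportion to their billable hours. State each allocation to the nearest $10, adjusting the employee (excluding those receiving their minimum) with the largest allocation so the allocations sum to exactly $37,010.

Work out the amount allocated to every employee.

Kowalski: $21,950; Dube: $4,210; Becker: $10,850

Minimums first: Dube $4,210. Residual $32,800.
Residual split over remaining billable hours 2,437: Kowalski 21,951.91 → $21,950; Becker 10,848.09 → $10,850.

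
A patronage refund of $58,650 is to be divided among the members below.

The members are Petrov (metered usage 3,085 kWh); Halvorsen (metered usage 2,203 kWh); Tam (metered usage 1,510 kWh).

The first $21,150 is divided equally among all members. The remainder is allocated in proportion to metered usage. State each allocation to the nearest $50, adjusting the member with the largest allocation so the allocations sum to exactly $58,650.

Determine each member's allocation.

First tranche $21,150 split equally: $7,050 each.
Remainder $37,500 by metered usage (total 6,798): Petrov 17,017.87 → $17,000; Halvorsen 12,152.47 → $12,150; Tam 8,329.66 → $8,350.
Totals: Petrov $7,050 + $17,000 = $24,050; Halvorsen $7,050 + $12,150 = $19,200; Tam $7,050 + $8,350 = $15,400.

Petrov: $24,050 · Halvorsen: $19,200 · Tam: $15,400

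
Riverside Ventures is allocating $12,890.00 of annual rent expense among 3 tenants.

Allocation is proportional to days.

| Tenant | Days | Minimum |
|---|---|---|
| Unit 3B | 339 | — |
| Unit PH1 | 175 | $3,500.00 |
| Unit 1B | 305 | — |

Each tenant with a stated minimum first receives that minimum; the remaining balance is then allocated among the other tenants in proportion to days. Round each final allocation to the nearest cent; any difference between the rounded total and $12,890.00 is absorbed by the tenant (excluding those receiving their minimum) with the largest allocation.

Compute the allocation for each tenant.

Unit 3B: $4,942.87 | Unit PH1: $3,500.00 | Unit 1B: $4,447.13

Guaranteed amounts: Unit PH1 $3,500.00. Balance $9,390.00.
Balance split over remaining days 644: Unit 3B 4,942.8727 → $4,942.87; Unit 1B 4,447.1273 → $4,447.13.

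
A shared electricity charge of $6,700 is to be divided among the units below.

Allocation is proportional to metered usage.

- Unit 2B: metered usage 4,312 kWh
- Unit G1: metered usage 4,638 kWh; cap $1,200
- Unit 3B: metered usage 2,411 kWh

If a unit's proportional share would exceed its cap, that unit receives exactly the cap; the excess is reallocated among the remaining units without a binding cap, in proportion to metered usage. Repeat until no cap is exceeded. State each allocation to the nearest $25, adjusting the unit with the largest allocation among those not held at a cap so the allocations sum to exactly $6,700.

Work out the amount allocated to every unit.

Combined metered usage = 11,361.
Pro-rata shares before constraints: Unit 2B 2,542.95; Unit G1 2,735.20; Unit 3B 1,421.86.
Capped: Unit G1 ($1,200); balance $5,500 reallocated over remaining metered usage 6,723.
Redistributed shares: Unit 2B 3,527.59 → $3,525; Unit 3B 1,972.41 → $1,975.

Unit 2B: $3,525; Unit G1: $1,200; Unit 3B: $1,975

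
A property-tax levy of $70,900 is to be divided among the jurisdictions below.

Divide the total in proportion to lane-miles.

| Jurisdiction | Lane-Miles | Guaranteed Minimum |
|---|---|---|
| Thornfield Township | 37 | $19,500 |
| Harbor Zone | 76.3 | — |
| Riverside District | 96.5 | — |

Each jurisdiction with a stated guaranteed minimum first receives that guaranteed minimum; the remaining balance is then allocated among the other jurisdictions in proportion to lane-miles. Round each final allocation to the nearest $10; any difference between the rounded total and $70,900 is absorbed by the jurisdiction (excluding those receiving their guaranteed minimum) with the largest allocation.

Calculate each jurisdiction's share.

Thornfield Township: $19,500 · Harbor Zone: $22,700 · Riverside District: $28,700

Fund the minimums — Thornfield Township $19,500. Remaining pool $51,400.
Remaining pool split over remaining lane-miles 172.8: Harbor Zone 22,695.72 → $22,700; Riverside District 28,704.28 → $28,700.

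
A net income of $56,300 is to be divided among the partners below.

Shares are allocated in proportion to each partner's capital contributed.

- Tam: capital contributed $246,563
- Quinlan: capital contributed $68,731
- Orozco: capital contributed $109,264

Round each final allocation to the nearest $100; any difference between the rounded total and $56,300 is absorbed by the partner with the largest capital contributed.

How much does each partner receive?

Tam: $32,700 · Quinlan: $9,100 · Orozco: $14,500

Sum of capital contributed: 246,563 + 68,731 + 109,264 = 424,558.
Pro-rata amounts: Tam 32,696.35; Quinlan 9,114.31; Orozco 14,489.34.
After rounding ($100): Tam $32,700; Quinlan $9,100; Orozco $14,500. Sum = $56,300.
Sum already equals the total — no adjustment.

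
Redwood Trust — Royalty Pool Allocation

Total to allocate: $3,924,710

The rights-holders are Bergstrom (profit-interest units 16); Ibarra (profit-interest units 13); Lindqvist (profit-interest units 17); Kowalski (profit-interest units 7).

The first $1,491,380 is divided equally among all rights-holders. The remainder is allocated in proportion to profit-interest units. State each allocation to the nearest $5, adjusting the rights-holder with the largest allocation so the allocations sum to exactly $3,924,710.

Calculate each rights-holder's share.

First tranche $1,491,380 split equally: $372,845 each.
Remainder $2,433,330 by profit-interest units (total 53): Bergstrom 734,590.19 → $734,590; Ibarra 596,854.53 → $596,855; Lindqvist 780,502.08 → $780,500; Kowalski 321,383.21 → $321,385.
Totals: Bergstrom $372,845 + $734,590 = $1,107,435; Ibarra $372,845 + $596,855 = $969,700; Lindqvist $372,845 + $780,500 = $1,153,345; Kowalski $372,845 + $321,385 = $694,230.

Bergstrom: $1,107,435; Ibarra: $969,700; Lindqvist: $1,153,345; Kowalski: $694,230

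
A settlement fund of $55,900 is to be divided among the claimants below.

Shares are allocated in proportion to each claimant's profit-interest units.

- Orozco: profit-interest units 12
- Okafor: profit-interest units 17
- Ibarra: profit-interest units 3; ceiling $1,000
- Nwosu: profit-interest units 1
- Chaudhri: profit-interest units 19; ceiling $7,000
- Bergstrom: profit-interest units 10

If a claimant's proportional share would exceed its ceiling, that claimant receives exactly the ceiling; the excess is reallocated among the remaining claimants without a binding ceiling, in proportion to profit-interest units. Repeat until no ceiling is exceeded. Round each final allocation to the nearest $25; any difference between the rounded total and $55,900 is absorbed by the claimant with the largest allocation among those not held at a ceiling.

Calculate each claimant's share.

Profit-interest units total: 62.
Proportional shares (ignoring caps): Orozco 10,819.35; Okafor 15,327.42; Ibarra 2,704.84; Nwosu 901.61; Chaudhri 17,130.65; Bergstrom 9,016.13.
Held at cap: Ibarra ($1,000), Chaudhri ($7,000); residual $47,900 reallocated over remaining profit-interest units 40.
Remaining shares: Orozco 14,370.00 → $14,375; Okafor 20,357.50 → $20,350; Nwosu 1,197.50 → $1,200; Bergstrom 11,975.00 → $11,975.

Orozco: $14,375; Okafor: $20,350; Ibarra: $1,000; Nwosu: $1,200; Chaudhri: $7,000; Bergstrom: $11,975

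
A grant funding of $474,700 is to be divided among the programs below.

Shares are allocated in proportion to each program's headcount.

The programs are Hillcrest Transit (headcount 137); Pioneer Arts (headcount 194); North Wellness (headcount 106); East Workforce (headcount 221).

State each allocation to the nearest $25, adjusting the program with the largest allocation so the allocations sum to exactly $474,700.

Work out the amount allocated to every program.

Headcount total: 658.
Raw shares: Hillcrest Transit 137/658 × $474,700 = 98,835.71; Pioneer Arts 194/658 × $474,700 = 139,957.14; North Wellness 106/658 × $474,700 = 76,471.43; East Workforce 221/658 × $474,700 = 159,435.71.
After rounding ($25): Hillcrest Transit $98,825; Pioneer Arts $139,950; North Wellness $76,475; East Workforce $159,425. Sum = $474,675.
Difference $474,700 − $474,675 = +$25 applied to largest allocation (East Workforce): East Workforce becomes $159,450.

Hillcrest Transit: $98,825; Pioneer Arts: $139,950; North Wellness: $76,475; East Workforce: $159,450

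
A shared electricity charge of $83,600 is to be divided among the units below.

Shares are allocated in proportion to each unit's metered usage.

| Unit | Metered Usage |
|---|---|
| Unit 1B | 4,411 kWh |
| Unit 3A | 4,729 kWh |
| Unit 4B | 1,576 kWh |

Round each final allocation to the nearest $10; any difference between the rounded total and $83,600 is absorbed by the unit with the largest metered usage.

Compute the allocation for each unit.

Metered usage total: 4,411 + 4,729 + 1,576 = 10,716.
Pro-rata amounts: Unit 1B 34,412.06; Unit 3A 36,892.91; Unit 4B 12,295.04.
Rounded to nearest $10: Unit 1B $34,410; Unit 3A $36,890; Unit 4B $12,300. Sum = $83,600.
Rounded total matches; no reconciliation needed.

Unit 1B: $34,410; Unit 3A: $36,890; Unit 4B: $12,300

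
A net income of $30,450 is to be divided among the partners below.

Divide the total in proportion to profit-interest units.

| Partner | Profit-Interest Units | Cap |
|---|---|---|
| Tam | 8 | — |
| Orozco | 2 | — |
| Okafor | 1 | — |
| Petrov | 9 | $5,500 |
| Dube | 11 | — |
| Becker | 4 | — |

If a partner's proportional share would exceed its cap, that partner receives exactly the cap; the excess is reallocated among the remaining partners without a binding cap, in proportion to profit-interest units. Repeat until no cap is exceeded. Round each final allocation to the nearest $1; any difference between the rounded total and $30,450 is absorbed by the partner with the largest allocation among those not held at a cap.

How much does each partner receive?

Tam: $7,677 · Orozco: $1,919 · Okafor: $960 · Petrov: $5,500 · Dube: $10,556 · Becker: $3,838

Total profit-interest units = 35.
Proportional shares (ignoring caps): Tam 6,960.00; Orozco 1,740.00; Okafor 870.00; Petrov 7,830.00; Dube 9,570.00; Becker 3,480.00.
Capped: Petrov ($5,500); residual $24,950 reallocated over remaining profit-interest units 26.
Remaining shares: Tam 7,676.92 → $7,677; Orozco 1,919.23 → $1,919; Okafor 959.62 → $960; Dube 10,555.77 → $10,556; Becker 3,838.46 → $3,838.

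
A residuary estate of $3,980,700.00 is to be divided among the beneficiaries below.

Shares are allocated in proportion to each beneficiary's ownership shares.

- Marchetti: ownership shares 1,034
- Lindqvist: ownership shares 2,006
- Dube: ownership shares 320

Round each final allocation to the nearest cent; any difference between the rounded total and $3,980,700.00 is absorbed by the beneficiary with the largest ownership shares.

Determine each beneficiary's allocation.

Marchetti: $1,225,013.04 · Lindqvist: $2,376,572.67 · Dube: $379,114.29

Total ownership shares = 1,034 + 2,006 + 320 = 3,360.
Proportional shares: Marchetti 1,225,013.0357; Lindqvist 2,376,572.6786; Dube 379,114.2857.
At nearest cent: Marchetti $1,225,013.04; Lindqvist $2,376,572.68; Dube $379,114.29. Sum = $3,980,700.01.
Difference $3,980,700.00 − $3,980,700.01 = −$0.01 applied to largest ownership shares (Lindqvist): Lindqvist becomes $2,376,572.67.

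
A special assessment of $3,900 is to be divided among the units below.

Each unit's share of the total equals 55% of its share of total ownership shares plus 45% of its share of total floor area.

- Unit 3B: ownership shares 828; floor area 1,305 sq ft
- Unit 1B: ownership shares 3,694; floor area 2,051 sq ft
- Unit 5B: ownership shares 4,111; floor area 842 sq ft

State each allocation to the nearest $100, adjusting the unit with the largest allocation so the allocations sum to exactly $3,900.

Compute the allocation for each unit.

Unit 3B: $800 | Unit 1B: $1,700 | Unit 5B: $1,400

Ownership shares total 8,633; floor area total 4,198.
Composite weights (55% ownership shares + 45% floor area): Unit 3B 0.1926; Unit 1B 0.4552; Unit 5B 0.3522.
Proportional shares: Unit 3B 751.29; Unit 1B 1,775.26; Unit 5B 1,373.44.
At nearest $100: Unit 3B $800; Unit 1B $1,800; Unit 5B $1,400. Sum = $4,000.
Difference $3,900 − $4,000 = −$100 applied to largest allocation (Unit 1B): Unit 1B becomes $1,700.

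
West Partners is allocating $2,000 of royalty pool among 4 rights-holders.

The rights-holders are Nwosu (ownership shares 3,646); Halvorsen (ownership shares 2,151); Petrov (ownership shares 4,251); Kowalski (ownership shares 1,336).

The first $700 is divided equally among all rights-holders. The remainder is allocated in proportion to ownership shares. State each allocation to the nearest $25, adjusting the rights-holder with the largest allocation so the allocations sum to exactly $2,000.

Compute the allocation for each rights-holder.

First tranche $700 split equally: $175 each.
Remainder $1,300 by ownership shares (total 11,384): Nwosu 416.36 → $425; Halvorsen 245.63 → $250; Petrov 485.44 → $475; Kowalski 152.57 → $150.
Totals: Nwosu $175 + $425 = $600; Halvorsen $175 + $250 = $425; Petrov $175 + $475 = $650; Kowalski $175 + $150 = $325.

Nwosu: $600; Halvorsen: $425; Petrov: $650; Kowalski: $325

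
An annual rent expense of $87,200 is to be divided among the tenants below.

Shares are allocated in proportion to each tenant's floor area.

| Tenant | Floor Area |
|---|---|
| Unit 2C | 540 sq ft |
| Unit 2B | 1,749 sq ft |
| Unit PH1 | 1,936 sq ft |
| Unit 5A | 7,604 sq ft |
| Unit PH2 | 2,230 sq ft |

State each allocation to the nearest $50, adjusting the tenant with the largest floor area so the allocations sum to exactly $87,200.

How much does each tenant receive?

Total floor area = 540 + 1,749 + 1,936 + 7,604 + 2,230 = 14,059.
Raw shares: Unit 2C 3,349.31; Unit 2B 10,848.05; Unit PH1 12,007.91; Unit 5A 47,163.30; Unit PH2 13,831.42.
Rounded to nearest $50: Unit 2C $3,350; Unit 2B $10,850; Unit PH1 $12,000; Unit 5A $47,150; Unit PH2 $13,850. Sum = $87,200.
Rounded total matches; no reconciliation needed.

Unit 2C: $3,350 | Unit 2B: $10,850 | Unit PH1: $12,000 | Unit 5A: $47,150 | Unit PH2: $13,850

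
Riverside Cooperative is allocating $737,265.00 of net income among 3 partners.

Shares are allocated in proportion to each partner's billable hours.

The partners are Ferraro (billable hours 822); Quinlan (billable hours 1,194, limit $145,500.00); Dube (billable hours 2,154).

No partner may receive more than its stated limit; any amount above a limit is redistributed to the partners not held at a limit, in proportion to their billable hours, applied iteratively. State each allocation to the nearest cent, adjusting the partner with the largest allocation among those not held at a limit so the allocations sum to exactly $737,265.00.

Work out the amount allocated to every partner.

Ferraro: $163,451.22; Quinlan: $145,500.00; Dube: $428,313.78

Total billable hours = 4,170.
Proportional shares (ignoring caps): Ferraro 145,331.3741; Quinlan 211,101.7770; Dube 380,831.8489.
Capped: Quinlan ($145,500.00); remaining pool $591,765.00 reallocated over remaining billable hours 2,976.
Shares after redistribution: Ferraro 163,451.2198 → $163,451.22; Dube 428,313.7802 → $428,313.78.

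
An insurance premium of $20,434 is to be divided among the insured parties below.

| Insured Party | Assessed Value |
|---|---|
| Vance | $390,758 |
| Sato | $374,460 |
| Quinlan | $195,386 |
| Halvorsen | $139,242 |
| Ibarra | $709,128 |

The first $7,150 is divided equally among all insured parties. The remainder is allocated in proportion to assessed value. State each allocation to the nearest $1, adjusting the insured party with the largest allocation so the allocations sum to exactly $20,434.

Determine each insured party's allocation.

Vance: $4,299 · Sato: $4,180 · Quinlan: $2,865 · Halvorsen: $2,453 · Ibarra: $6,637

First tranche $7,150 split equally: $1,430 each.
Remainder $13,284 by assessed value (total 1,808,974): Vance 2,869.49 → $2,869; Sato 2,749.81 → $2,750; Quinlan 1,434.80 → $1,435; Halvorsen 1,022.51 → $1,023; Ibarra 5,207.40 → $5,207.
Totals: Vance $1,430 + $2,869 = $4,299; Sato $1,430 + $2,750 = $4,180; Quinlan $1,430 + $1,435 = $2,865; Halvorsen $1,430 + $1,023 = $2,453; Ibarra $1,430 + $5,207 = $6,637.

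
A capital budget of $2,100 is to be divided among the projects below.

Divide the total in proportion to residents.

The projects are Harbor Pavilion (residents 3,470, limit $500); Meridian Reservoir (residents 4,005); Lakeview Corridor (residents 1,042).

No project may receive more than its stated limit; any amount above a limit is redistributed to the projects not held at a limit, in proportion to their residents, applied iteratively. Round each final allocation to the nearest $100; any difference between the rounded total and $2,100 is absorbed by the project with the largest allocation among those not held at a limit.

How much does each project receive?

Harbor Pavilion: $500; Meridian Reservoir: $1,300; Lakeview Corridor: $300

Total residents = 8,517.
Unconstrained shares: Harbor Pavilion 855.58; Meridian Reservoir 987.50; Lakeview Corridor 256.92.
Held at cap: Harbor Pavilion ($500); balance $1,600 reallocated over remaining residents 5,047.
Remaining shares: Meridian Reservoir 1,269.67 → $1,300; Lakeview Corridor 330.33 → $300.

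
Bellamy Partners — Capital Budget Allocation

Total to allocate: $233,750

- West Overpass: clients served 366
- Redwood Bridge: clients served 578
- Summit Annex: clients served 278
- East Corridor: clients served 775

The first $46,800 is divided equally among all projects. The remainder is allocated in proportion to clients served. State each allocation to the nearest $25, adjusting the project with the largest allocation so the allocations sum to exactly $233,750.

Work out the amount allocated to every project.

$46,800 shared equally gives $11,700 per project.
Remainder $186,950 by clients served (total 1,997): West Overpass 34,263.24 → $34,275; Redwood Bridge 54,109.71 → $54,100; Summit Annex 26,025.09 → $26,025; East Corridor 72,551.95 → $72,550.
Totals: West Overpass $11,700 + $34,275 = $45,975; Redwood Bridge $11,700 + $54,100 = $65,800; Summit Annex $11,700 + $26,025 = $37,725; East Corridor $11,700 + $72,550 = $84,250.

West Overpass: $45,975 · Redwood Bridge: $65,800 · Summit Annex: $37,725 · East Corridor: $84,250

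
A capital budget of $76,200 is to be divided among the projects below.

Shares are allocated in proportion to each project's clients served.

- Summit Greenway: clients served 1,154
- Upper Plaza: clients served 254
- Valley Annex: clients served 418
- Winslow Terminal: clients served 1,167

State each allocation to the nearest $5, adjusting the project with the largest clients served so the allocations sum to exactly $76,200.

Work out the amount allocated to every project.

Combined clients served = 2,993.
Unrounded shares: Summit Greenway 1,154/2,993 × $76,200 = 29,380.15; Upper Plaza 254/2,993 × $76,200 = 6,466.69; Valley Annex 418/2,993 × $76,200 = 10,642.03; Winslow Terminal 1,167/2,993 × $76,200 = 29,711.13.
At nearest $5: Summit Greenway $29,380; Upper Plaza $6,465; Valley Annex $10,640; Winslow Terminal $29,710. Sum = $76,195.
Difference $76,200 − $76,195 = +$5 applied to largest clients served (Winslow Terminal): Winslow Terminal becomes $29,715.

Summit Greenway: $29,380 · Upper Plaza: $6,465 · Valley Annex: $10,640 · Winslow Terminal: $29,715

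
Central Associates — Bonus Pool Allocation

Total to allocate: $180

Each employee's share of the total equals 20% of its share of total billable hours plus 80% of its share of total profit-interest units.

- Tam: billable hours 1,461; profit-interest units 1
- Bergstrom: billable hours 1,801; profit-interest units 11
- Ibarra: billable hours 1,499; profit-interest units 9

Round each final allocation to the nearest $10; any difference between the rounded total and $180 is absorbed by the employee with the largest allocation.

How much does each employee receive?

Tam: $20 | Bergstrom: $90 | Ibarra: $70

Totals — billable hours 4,761, profit-interest units 21.
Combined weights (20% billable hours + 80% profit-interest units): Tam 0.0995; Bergstrom 0.4947; Ibarra 0.4058.
Pro-rata amounts: Tam 17.90; Bergstrom 89.05; Ibarra 73.05.
At nearest $10: Tam $20; Bergstrom $90; Ibarra $70. Sum = $180.
Sum already equals the total — no adjustment.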